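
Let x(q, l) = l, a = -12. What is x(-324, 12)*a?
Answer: -144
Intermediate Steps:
x(-324, 12)*a = 12*(-12) = -144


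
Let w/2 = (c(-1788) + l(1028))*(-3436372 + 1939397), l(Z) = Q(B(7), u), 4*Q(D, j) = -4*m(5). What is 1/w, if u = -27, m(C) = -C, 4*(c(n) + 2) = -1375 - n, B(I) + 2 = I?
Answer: -2/636214375 ≈ -3.1436e-9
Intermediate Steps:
B(I) = -2 + I
c(n) = -1383/4 - n/4 (c(n) = -2 + (-1375 - n)/4 = -2 + (-1375/4 - n/4) = -1383/4 - n/4)
Q(D, j) = 5 (Q(D, j) = (-(-4)*5)/4 = (-4*(-5))/4 = (¼)*20 = 5)
l(Z) = 5
w = -636214375/2 (w = 2*(((-1383/4 - ¼*(-1788)) + 5)*(-3436372 + 1939397)) = 2*(((-1383/4 + 447) + 5)*(-1496975)) = 2*((405/4 + 5)*(-1496975)) = 2*((425/4)*(-1496975)) = 2*(-636214375/4) = -636214375/2 ≈ -3.1811e+8)
1/w = 1/(-636214375/2) = -2/636214375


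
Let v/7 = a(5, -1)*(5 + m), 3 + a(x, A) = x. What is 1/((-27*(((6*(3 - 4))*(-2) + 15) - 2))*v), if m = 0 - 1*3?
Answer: -1/18900 ≈ -5.2910e-5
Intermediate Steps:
a(x, A) = -3 + x
m = -3 (m = 0 - 3 = -3)
v = 28 (v = 7*((-3 + 5)*(5 - 3)) = 7*(2*2) = 7*4 = 28)
1/((-27*(((6*(3 - 4))*(-2) + 15) - 2))*v) = 1/(-27*(((6*(3 - 4))*(-2) + 15) - 2)*28) = 1/(-27*(((6*(-1))*(-2) + 15) - 2)*28) = 1/(-27*((-6*(-2) + 15) - 2)*28) = 1/(-27*((12 + 15) - 2)*28) = 1/(-27*(27 - 2)*28) = 1/(-27*25*28) = 1/(-675*28) = 1/(-18900) = -1/18900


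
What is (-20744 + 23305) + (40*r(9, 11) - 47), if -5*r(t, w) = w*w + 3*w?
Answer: 1282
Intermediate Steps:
r(t, w) = -3*w/5 - w**2/5 (r(t, w) = -(w*w + 3*w)/5 = -(w**2 + 3*w)/5 = -3*w/5 - w**2/5)
(-20744 + 23305) + (40*r(9, 11) - 47) = (-20744 + 23305) + (40*(-1/5*11*(3 + 11)) - 47) = 2561 + (40*(-1/5*11*14) - 47) = 2561 + (40*(-154/5) - 47) = 2561 + (-1232 - 47) = 2561 - 1279 = 1282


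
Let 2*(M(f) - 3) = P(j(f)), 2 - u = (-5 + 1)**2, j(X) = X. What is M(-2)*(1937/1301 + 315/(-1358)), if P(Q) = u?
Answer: -634466/126197 ≈ -5.0276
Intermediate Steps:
u = -14 (u = 2 - (-5 + 1)**2 = 2 - 1*(-4)**2 = 2 - 1*16 = 2 - 16 = -14)
P(Q) = -14
M(f) = -4 (M(f) = 3 + (1/2)*(-14) = 3 - 7 = -4)
M(-2)*(1937/1301 + 315/(-1358)) = -4*(1937/1301 + 315/(-1358)) = -4*(1937*(1/1301) + 315*(-1/1358)) = -4*(1937/1301 - 45/194) = -4*317233/252394 = -634466/126197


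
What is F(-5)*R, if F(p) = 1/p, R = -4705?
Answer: 941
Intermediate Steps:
F(-5)*R = -4705/(-5) = -1/5*(-4705) = 941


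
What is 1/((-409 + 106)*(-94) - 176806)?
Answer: -1/148324 ≈ -6.7420e-6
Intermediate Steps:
1/((-409 + 106)*(-94) - 176806) = 1/(-303*(-94) - 176806) = 1/(28482 - 176806) = 1/(-148324) = -1/148324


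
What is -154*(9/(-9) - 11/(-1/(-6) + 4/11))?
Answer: 16742/5 ≈ 3348.4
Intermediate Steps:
-154*(9/(-9) - 11/(-1/(-6) + 4/11)) = -154*(9*(-⅑) - 11/(-1*(-⅙) + 4*(1/11))) = -154*(-1 - 11/(⅙ + 4/11)) = -154*(-1 - 11/35/66) = -154*(-1 - 11*66/35) = -154*(-1 - 726/35) = -154*(-761/35) = 16742/5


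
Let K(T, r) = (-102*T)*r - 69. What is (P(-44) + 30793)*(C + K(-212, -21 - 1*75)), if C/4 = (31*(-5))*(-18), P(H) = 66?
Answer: -63718064367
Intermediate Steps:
K(T, r) = -69 - 102*T*r (K(T, r) = -102*T*r - 69 = -69 - 102*T*r)
C = 11160 (C = 4*((31*(-5))*(-18)) = 4*(-155*(-18)) = 4*2790 = 11160)
(P(-44) + 30793)*(C + K(-212, -21 - 1*75)) = (66 + 30793)*(11160 + (-69 - 102*(-212)*(-21 - 1*75))) = 30859*(11160 + (-69 - 102*(-212)*(-21 - 75))) = 30859*(11160 + (-69 - 102*(-212)*(-96))) = 30859*(11160 + (-69 - 2075904)) = 30859*(11160 - 2075973) = 30859*(-2064813) = -63718064367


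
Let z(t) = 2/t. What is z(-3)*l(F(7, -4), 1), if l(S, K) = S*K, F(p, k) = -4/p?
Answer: 8/21 ≈ 0.38095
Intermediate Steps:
l(S, K) = K*S
z(-3)*l(F(7, -4), 1) = (2/(-3))*(1*(-4/7)) = (2*(-⅓))*(1*(-4*⅐)) = -2*(-4)/(3*7) = -⅔*(-4/7) = 8/21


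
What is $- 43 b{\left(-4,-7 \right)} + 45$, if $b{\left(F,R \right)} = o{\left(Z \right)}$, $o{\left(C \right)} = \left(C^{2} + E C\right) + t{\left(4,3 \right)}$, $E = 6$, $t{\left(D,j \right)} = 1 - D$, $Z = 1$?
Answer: $-127$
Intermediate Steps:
$o{\left(C \right)} = -3 + C^{2} + 6 C$ ($o{\left(C \right)} = \left(C^{2} + 6 C\right) + \left(1 - 4\right) = \left(C^{2} + 6 C\right) - 3 = -3 + C^{2} + 6 C$)
$b{\left(F,R \right)} = 4$ ($b{\left(F,R \right)} = -3 + 1^{2} + 6 \cdot 1 = -3 + 1 + 6 = 4$)
$- 43 b{\left(-4,-7 \right)} + 45 = \left(-43\right) 4 + 45 = -172 + 45 = -127$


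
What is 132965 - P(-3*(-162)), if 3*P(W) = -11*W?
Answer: 134747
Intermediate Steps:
P(W) = -11*W/3 (P(W) = (-11*W)/3 = -11*W/3)
132965 - P(-3*(-162)) = 132965 - (-11)*(-3*(-162))/3 = 132965 - (-11)*486/3 = 132965 - 1*(-1782) = 132965 + 1782 = 134747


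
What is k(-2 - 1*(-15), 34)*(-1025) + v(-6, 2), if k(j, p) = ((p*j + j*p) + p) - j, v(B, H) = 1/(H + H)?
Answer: -3710499/4 ≈ -9.2763e+5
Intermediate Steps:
v(B, H) = 1/(2*H)
k(j, p) = p - j + 2*j*p (k(j, p) = ((j*p + j*p) + p) - j = (2*j*p + p) - j = (p + 2*j*p) - j = p - j + 2*j*p)
k(-2 - 1*(-15), 34)*(-1025) + v(-6, 2) = (34 - (-2 - 1*(-15)) + 2*(-2 - 1*(-15))*34)*(-1025) + (½)/2 = (34 - (-2 + 15) + 2*(-2 + 15)*34)*(-1025) + (½)*(½) = (34 - 1*13 + 2*13*34)*(-1025) + ¼ = (34 - 13 + 884)*(-1025) + ¼ = 905*(-1025) + ¼ = -927625 + ¼ = -3710499/4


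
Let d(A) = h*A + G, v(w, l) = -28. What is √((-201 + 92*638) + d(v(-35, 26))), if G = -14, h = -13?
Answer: √58845 ≈ 242.58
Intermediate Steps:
d(A) = -14 - 13*A (d(A) = -13*A - 14 = -14 - 13*A)
√((-201 + 92*638) + d(v(-35, 26))) = √((-201 + 92*638) + (-14 - 13*(-28))) = √((-201 + 58696) + (-14 + 364)) = √(58495 + 350) = √58845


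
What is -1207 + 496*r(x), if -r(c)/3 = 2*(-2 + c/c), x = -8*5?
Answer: 1769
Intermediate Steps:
x = -40
r(c) = 6 (r(c) = -6*(-2 + c/c) = -6*(-2 + 1) = -6*(-1) = -3*(-2) = 6)
-1207 + 496*r(x) = -1207 + 496*6 = -1207 + 2976 = 1769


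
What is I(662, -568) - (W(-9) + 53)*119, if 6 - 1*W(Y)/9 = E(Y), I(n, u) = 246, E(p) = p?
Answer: -22126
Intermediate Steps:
W(Y) = 54 - 9*Y
I(662, -568) - (W(-9) + 53)*119 = 246 - ((54 - 9*(-9)) + 53)*119 = 246 - ((54 + 81) + 53)*119 = 246 - (135 + 53)*119 = 246 - 188*119 = 246 - 1*22372 = 246 - 22372 = -22126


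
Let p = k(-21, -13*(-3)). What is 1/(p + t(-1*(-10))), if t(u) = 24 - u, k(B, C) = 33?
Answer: 1/47 ≈ 0.021277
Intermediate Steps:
p = 33
1/(p + t(-1*(-10))) = 1/(33 + (24 - (-1)*(-10))) = 1/(33 + (24 - 1*10)) = 1/(33 + (24 - 10)) = 1/(33 + 14) = 1/47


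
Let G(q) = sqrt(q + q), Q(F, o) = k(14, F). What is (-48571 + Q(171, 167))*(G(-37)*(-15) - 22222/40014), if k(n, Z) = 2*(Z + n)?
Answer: 178520437/6669 + 723015*I*sqrt(74) ≈ 26769.0 + 6.2196e+6*I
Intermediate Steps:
k(n, Z) = 2*Z + 2*n
Q(F, o) = 28 + 2*F (Q(F, o) = 2*F + 2*14 = 2*F + 28 = 28 + 2*F)
G(q) = sqrt(2)*sqrt(q) (G(q) = sqrt(2*q) = sqrt(2)*sqrt(q))
(-48571 + Q(171, 167))*(G(-37)*(-15) - 22222/40014) = (-48571 + (28 + 2*171))*((sqrt(2)*sqrt(-37))*(-15) - 22222/40014) = (-48571 + (28 + 342))*((sqrt(2)*(I*sqrt(37)))*(-15) - 22222*1/40014) = (-48571 + 370)*((I*sqrt(74))*(-15) - 11111/20007) = -48201*(-15*I*sqrt(74) - 11111/20007) = -48201*(-11111/20007 - 15*I*sqrt(74)) = 178520437/6669 + 723015*I*sqrt(74)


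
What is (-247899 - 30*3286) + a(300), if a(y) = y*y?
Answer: -256479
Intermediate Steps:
a(y) = y²
(-247899 - 30*3286) + a(300) = (-247899 - 30*3286) + 300² = (-247899 - 98580) + 90000 = -346479 + 90000 = -256479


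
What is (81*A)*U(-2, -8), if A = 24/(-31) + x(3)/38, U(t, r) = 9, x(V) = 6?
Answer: -264627/589 ≈ -449.28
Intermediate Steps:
A = -363/589 (A = 24/(-31) + 6/38 = 24*(-1/31) + 6*(1/38) = -24/31 + 3/19 = -363/589 ≈ -0.61630)
(81*A)*U(-2, -8) = (81*(-363/589))*9 = -29403/589*9 = -264627/589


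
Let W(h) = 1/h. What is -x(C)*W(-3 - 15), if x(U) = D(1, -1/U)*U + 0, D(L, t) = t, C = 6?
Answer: -1/18 ≈ -0.055556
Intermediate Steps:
x(U) = -1 (x(U) = (-1/U)*U + 0 = -1 + 0 = -1)
-x(C)*W(-3 - 15) = -(-1)/(-3 - 15) = -(-1)/(-18) = -(-1)*(-1)/18 = -1*1/18 = -1/18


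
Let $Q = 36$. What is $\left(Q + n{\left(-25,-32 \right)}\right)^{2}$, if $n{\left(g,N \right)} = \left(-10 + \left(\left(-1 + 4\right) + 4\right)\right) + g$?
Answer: $64$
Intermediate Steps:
$n{\left(g,N \right)} = -3 + g$ ($n{\left(g,N \right)} = \left(-10 + \left(3 + 4\right)\right) + g = \left(-10 + 7\right) + g = -3 + g$)
$\left(Q + n{\left(-25,-32 \right)}\right)^{2} = \left(36 - 28\right)^{2} = 8^{2} = 64$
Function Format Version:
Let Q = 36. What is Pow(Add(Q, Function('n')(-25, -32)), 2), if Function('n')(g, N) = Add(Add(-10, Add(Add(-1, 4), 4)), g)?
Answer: 64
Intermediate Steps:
Function('n')(g, N) = Add(-3, g) (Function('n')(g, N) = Add(Add(-10, Add(3, 4)), g) = Add(Add(-10, 7), g) = Add(-3, g))
Pow(Add(Q, Function('n')(-25, -32)), 2) = Pow(Add(36, Add(-3, -25)), 2) = Pow(Add(36, -28), 2) = Pow(8, 2) = 64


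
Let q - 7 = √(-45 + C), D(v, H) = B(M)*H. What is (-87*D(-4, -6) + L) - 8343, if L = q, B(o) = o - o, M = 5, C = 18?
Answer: -8336 + 3*I*√3 ≈ -8336.0 + 5.1962*I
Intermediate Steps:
B(o) = 0
D(v, H) = 0 (D(v, H) = 0*H = 0)
q = 7 + 3*I*√3 (q = 7 + √(-45 + 18) = 7 + √(-27) = 7 + 3*I*√3 ≈ 7.0 + 5.1962*I)
L = 7 + 3*I*√3 ≈ 7.0 + 5.1962*I
(-87*D(-4, -6) + L) - 8343 = (-87*0 + (7 + 3*I*√3)) - 8343 = (0 + (7 + 3*I*√3)) - 8343 = (7 + 3*I*√3) - 8343 = -8336 + 3*I*√3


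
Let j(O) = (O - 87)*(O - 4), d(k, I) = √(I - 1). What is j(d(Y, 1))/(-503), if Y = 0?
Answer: -348/503 ≈ -0.69185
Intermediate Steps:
d(k, I) = √(-1 + I)
j(O) = (-87 + O)*(-4 + O)
j(d(Y, 1))/(-503) = (348 + (√(-1 + 1))² - 91*√(-1 + 1))/(-503) = (348 + (√0)² - 91*√0)*(-1/503) = (348 + 0² - 91*0)*(-1/503) = (348 + 0 + 0)*(-1/503) = 348*(-1/503) = -348/503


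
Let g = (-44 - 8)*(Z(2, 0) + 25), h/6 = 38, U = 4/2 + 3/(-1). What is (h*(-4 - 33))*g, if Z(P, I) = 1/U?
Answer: 10528128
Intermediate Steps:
U = -1 (U = 4*(1/2) + 3*(-1) = 2 - 3 = -1)
h = 228 (h = 6*38 = 228)
Z(P, I) = -1 (Z(P, I) = 1/(-1) = -1)
g = -1248 (g = (-44 - 8)*(-1 + 25) = -52*24 = -1248)
(h*(-4 - 33))*g = (228*(-4 - 33))*(-1248) = (228*(-37))*(-1248) = -8436*(-1248) = 10528128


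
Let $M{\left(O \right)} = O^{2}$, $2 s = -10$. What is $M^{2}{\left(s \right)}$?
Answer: $625$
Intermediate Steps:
$s = -5$ ($s = \frac{1}{2} \left(-10\right) = -5$)
$M^{2}{\left(s \right)} = \left(\left(-5\right)^{2}\right)^{2} = 25^{2} = 625$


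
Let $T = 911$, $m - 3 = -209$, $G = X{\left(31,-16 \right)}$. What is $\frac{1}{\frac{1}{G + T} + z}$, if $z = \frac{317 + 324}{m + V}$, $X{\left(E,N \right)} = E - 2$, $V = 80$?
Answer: $- \frac{59220}{301207} \approx -0.19661$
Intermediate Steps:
$X{\left(E,N \right)} = -2 + E$
$G = 29$ ($G = -2 + 31 = 29$)
$m = -206$ ($m = 3 - 209 = -206$)
$z = - \frac{641}{126}$ ($z = \frac{317 + 324}{-206 + 80} = \frac{641}{-126} = 641 \left(- \frac{1}{126}\right) = - \frac{641}{126} \approx -5.0873$)
$\frac{1}{\frac{1}{G + T} + z} = \frac{1}{\frac{1}{29 + 911} - \frac{641}{126}} = \frac{1}{\frac{1}{940} - \frac{641}{126}} = \frac{1}{- \frac{301207}{59220}} = - \frac{59220}{301207}$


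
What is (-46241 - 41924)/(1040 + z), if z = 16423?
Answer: -88165/17463 ≈ -5.0487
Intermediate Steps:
(-46241 - 41924)/(1040 + z) = (-46241 - 41924)/(1040 + 16423) = -88165/17463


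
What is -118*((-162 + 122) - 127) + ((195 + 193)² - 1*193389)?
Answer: -23139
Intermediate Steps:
-118*((-162 + 122) - 127) + ((195 + 193)² - 1*193389) = -118*(-40 - 127) + (388² - 193389) = -118*(-167) + (150544 - 193389) = 19706 - 42845 = -23139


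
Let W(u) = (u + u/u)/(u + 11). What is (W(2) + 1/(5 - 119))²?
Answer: 108241/2196324 ≈ 0.049283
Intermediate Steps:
W(u) = (1 + u)/(11 + u) (W(u) = (u + 1)/(11 + u) = (1 + u)/(11 + u))
(W(2) + 1/(5 - 119))² = ((1 + 2)/(11 + 2) + 1/(5 - 119))² = (3/13 + 1/(-114))² = ((1/13)*3 - 1/114)² = (3/13 - 1/114)² = (329/1482)² = 108241/2196324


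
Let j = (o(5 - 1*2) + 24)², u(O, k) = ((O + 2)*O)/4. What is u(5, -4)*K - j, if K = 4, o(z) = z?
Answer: -694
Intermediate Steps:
u(O, k) = O*(2 + O)/4 (u(O, k) = ((2 + O)*O)*(¼) = (O*(2 + O))*(¼) = O*(2 + O)/4)
j = 729 (j = ((5 - 1*2) + 24)² = ((5 - 2) + 24)² = (3 + 24)² = 27² = 729)
u(5, -4)*K - j = ((¼)*5*(2 + 5))*4 - 1*729 = ((¼)*5*7)*4 - 729 = (35/4)*4 - 729 = 35 - 729 = -694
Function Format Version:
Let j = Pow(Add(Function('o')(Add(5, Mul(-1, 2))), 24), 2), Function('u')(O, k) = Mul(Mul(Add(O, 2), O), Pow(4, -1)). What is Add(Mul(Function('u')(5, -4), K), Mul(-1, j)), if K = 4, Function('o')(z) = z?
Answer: -694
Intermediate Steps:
Function('u')(O, k) = Mul(Rational(1, 4), O, Add(2, O)) (Function('u')(O, k) = Mul(Mul(Add(2, O), O), Rational(1, 4)) = Mul(Mul(O, Add(2, O)), Rational(1, 4)) = Mul(Rational(1, 4), O, Add(2, O)))
j = 729 (j = Pow(Add(Add(5, Mul(-1, 2)), 24), 2) = Pow(Add(Add(5, -2), 24), 2) = Pow(Add(3, 24), 2) = Pow(27, 2) = 729)
Add(Mul(Function('u')(5, -4), K), Mul(-1, j)) = Add(Mul(Mul(Rational(1, 4), 5, Add(2, 5)), 4), Mul(-1, 729)) = Add(Mul(Mul(Rational(1, 4), 5, 7), 4), -729) = Add(Mul(Rational(35, 4), 4), -729) = Add(35, -729) = -694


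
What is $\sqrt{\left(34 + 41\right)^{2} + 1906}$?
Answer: $\sqrt{7531} \approx 86.781$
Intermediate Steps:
$\sqrt{\left(34 + 41\right)^{2} + 1906} = \sqrt{75^{2} + 1906} = \sqrt{5625 + 1906} = \sqrt{7531}$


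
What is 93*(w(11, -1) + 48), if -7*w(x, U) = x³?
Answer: -92535/7 ≈ -13219.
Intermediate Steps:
w(x, U) = -x³/7
93*(w(11, -1) + 48) = 93*(-⅐*11³ + 48) = 93*(-⅐*1331 + 48) = 93*(-1331/7 + 48) = 93*(-995/7) = -92535/7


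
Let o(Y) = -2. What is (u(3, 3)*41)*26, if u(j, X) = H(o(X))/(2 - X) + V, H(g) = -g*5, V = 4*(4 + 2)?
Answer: 14924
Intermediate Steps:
V = 24 (V = 4*6 = 24)
H(g) = -5*g
u(j, X) = 24 + 10/(2 - X) (u(j, X) = (-5*(-2))/(2 - X) + 24 = 10/(2 - X) + 24 = 24 + 10/(2 - X))
(u(3, 3)*41)*26 = ((2*(-29 + 12*3)/(-2 + 3))*41)*26 = ((2*(-29 + 36)/1)*41)*26 = ((2*1*7)*41)*26 = (14*41)*26 = 574*26 = 14924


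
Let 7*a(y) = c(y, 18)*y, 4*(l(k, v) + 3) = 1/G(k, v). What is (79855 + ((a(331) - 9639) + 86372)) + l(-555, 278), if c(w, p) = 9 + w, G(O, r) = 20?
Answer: 96690807/560 ≈ 1.7266e+5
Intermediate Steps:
l(k, v) = -239/80 (l(k, v) = -3 + (¼)/20 = -3 + (¼)*(1/20) = -3 + 1/80 = -239/80)
a(y) = y*(9 + y)/7 (a(y) = ((9 + y)*y)/7 = (y*(9 + y))/7 = y*(9 + y)/7)
(79855 + ((a(331) - 9639) + 86372)) + l(-555, 278) = (79855 + (((⅐)*331*(9 + 331) - 9639) + 86372)) - 239/80 = (79855 + (((⅐)*331*340 - 9639) + 86372)) - 239/80 = (79855 + ((112540/7 - 9639) + 86372)) - 239/80 = (79855 + (45067/7 + 86372)) - 239/80 = (79855 + 649671/7) - 239/80 = 1208656/7 - 239/80 = 96690807/560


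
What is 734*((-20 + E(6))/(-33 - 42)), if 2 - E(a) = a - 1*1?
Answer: 16882/75 ≈ 225.09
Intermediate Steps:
E(a) = 3 - a (E(a) = 2 - (a - 1*1) = 2 - (a - 1) = 2 - (-1 + a) = 2 + (1 - a) = 3 - a)
734*((-20 + E(6))/(-33 - 42)) = 734*((-20 + (3 - 1*6))/(-33 - 42)) = 734*((-20 + (3 - 6))/(-75)) = 734*((-20 - 3)*(-1/75)) = 734*(-23*(-1/75)) = 734*(23/75) = 16882/75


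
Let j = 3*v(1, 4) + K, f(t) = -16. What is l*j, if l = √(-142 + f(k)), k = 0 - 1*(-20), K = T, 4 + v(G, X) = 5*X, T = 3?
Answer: 51*I*√158 ≈ 641.06*I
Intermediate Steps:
v(G, X) = -4 + 5*X
K = 3
k = 20 (k = 0 + 20 = 20)
j = 51 (j = 3*(-4 + 5*4) + 3 = 3*(-4 + 20) + 3 = 3*16 + 3 = 48 + 3 = 51)
l = I*√158 (l = √(-142 - 16) = √(-158) = I*√158 ≈ 12.57*I)
l*j = (I*√158)*51 = 51*I*√158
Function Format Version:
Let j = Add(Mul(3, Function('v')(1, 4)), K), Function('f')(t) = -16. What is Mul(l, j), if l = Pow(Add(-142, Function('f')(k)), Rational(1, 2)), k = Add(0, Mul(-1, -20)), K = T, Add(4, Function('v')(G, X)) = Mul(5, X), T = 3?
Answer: Mul(51, I, Pow(158, Rational(1, 2))) ≈ Mul(641.06, I)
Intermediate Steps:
Function('v')(G, X) = Add(-4, Mul(5, X))
K = 3
k = 20 (k = Add(0, 20) = 20)
j = 51 (j = Add(Mul(3, Add(-4, Mul(5, 4))), 3) = Add(Mul(3, Add(-4, 20)), 3) = Add(Mul(3, 16), 3) = Add(48, 3) = 51)
l = Mul(I, Pow(158, Rational(1, 2))) (l = Pow(Add(-142, -16), Rational(1, 2)) = Pow(-158, Rational(1, 2)) = Mul(I, Pow(158, Rational(1, 2))) ≈ Mul(12.570, I))
Mul(l, j) = Mul(Mul(I, Pow(158, Rational(1, 2))), 51) = Mul(51, I, Pow(158, Rational(1, 2)))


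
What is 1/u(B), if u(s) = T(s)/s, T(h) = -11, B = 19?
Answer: -19/11 ≈ -1.7273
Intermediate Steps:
u(s) = -11/s
1/u(B) = 1/(-11/19) = -19/11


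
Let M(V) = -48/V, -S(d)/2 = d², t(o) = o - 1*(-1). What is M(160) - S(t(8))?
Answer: 1617/10 ≈ 161.70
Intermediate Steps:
t(o) = 1 + o (t(o) = o + 1 = 1 + o)
S(d) = -2*d²
M(160) - S(t(8)) = -48/160 - (-2)*(1 + 8)² = -48*1/160 - (-2)*9² = -3/10 - (-2)*81 = -3/10 - 1*(-162) = -3/10 + 162 = 1617/10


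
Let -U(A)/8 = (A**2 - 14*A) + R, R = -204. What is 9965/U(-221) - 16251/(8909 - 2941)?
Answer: -848114371/308730608 ≈ -2.7471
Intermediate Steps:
U(A) = 1632 - 8*A**2 + 112*A (U(A) = -8*((A**2 - 14*A) - 204) = -8*(-204 + A**2 - 14*A) = 1632 - 8*A**2 + 112*A)
9965/U(-221) - 16251/(8909 - 2941) = 9965/(1632 - 8*(-221)**2 + 112*(-221)) - 16251/(8909 - 2941) = 9965/(1632 - 8*48841 - 24752) - 16251/5968 = 9965/(1632 - 390728 - 24752) - 16251*1/5968 = 9965/(-413848) - 16251/5968 = 9965*(-1/413848) - 16251/5968 = -9965/413848 - 16251/5968 = -848114371/308730608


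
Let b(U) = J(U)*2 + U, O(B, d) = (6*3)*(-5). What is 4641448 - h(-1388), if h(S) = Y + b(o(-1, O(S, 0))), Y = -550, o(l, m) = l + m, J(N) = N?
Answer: 4642271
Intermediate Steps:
O(B, d) = -90 (O(B, d) = 18*(-5) = -90)
b(U) = 3*U (b(U) = U*2 + U = 2*U + U = 3*U)
h(S) = -823 (h(S) = -550 + 3*(-1 - 90) = -550 + 3*(-91) = -550 - 273 = -823)
4641448 - h(-1388) = 4641448 - 1*(-823) = 4641448 + 823 = 4642271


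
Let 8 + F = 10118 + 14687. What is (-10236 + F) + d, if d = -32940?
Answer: -18379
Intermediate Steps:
F = 24797 (F = -8 + (10118 + 14687) = -8 + 24805 = 24797)
(-10236 + F) + d = (-10236 + 24797) - 32940 = 14561 - 32940 = -18379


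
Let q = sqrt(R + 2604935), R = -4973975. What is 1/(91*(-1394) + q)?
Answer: -63427/8047153178 - I*sqrt(148065)/4023576589 ≈ -7.8819e-6 - 9.5634e-8*I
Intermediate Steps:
q = 4*I*sqrt(148065) (q = sqrt(-4973975 + 2604935) = sqrt(-2369040) = 4*I*sqrt(148065) ≈ 1539.2*I)
1/(91*(-1394) + q) = 1/(91*(-1394) + 4*I*sqrt(148065)) = 1/(-126854 + 4*I*sqrt(148065))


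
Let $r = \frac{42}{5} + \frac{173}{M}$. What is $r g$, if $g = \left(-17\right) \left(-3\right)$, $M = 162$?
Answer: $\frac{130373}{270} \approx 482.86$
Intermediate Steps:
$g = 51$
$r = \frac{7669}{810}$ ($r = \frac{42}{5} + \frac{173}{162} = \frac{7669}{810} \approx 9.4679$)
$r g = \frac{7669}{810} \cdot 51 = \frac{130373}{270}$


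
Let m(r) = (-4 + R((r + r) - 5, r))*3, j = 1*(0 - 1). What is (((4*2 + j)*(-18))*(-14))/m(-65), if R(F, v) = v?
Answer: -196/23 ≈ -8.5217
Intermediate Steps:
j = -1 (j = 1*(-1) = -1)
m(r) = -12 + 3*r (m(r) = (-4 + r)*3 = -12 + 3*r)
(((4*2 + j)*(-18))*(-14))/m(-65) = (((4*2 - 1)*(-18))*(-14))/(-12 + 3*(-65)) = (((8 - 1)*(-18))*(-14))/(-12 - 195) = ((7*(-18))*(-14))/(-207) = -126*(-14)*(-1/207) = 1764*(-1/207) = -196/23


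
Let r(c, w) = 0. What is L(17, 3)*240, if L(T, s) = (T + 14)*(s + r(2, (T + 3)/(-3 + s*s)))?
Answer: 22320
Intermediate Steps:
L(T, s) = s*(14 + T) (L(T, s) = (T + 14)*(s + 0) = (14 + T)*s = s*(14 + T))
L(17, 3)*240 = (3*(14 + 17))*240 = (3*31)*240 = 93*240 = 22320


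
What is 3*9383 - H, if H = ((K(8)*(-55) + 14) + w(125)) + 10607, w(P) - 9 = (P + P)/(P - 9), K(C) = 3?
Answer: 1025547/58 ≈ 17682.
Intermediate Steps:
w(P) = 9 + 2*P/(-9 + P) (w(P) = 9 + (P + P)/(P - 9) = 9 + (2*P)/(-9 + P) = 9 + 2*P/(-9 + P))
H = 607095/58 (H = ((3*(-55) + 14) + (-81 + 11*125)/(-9 + 125)) + 10607 = ((-165 + 14) + (-81 + 1375)/116) + 10607 = (-151 + (1/116)*1294) + 10607 = (-151 + 647/58) + 10607 = -8111/58 + 10607 = 607095/58 ≈ 10467.)
3*9383 - H = 3*9383 - 1*607095/58 = 28149 - 607095/58 = 1025547/58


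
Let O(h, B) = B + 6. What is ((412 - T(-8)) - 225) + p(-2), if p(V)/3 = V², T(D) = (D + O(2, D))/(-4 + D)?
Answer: 1189/6 ≈ 198.17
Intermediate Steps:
O(h, B) = 6 + B
T(D) = (6 + 2*D)/(-4 + D) (T(D) = (D + (6 + D))/(-4 + D) = (6 + 2*D)/(-4 + D))
p(V) = 3*V²
((412 - T(-8)) - 225) + p(-2) = ((412 - 2*(3 - 8)/(-4 - 8)) - 225) + 3*(-2)² = ((412 - 2*(-5)/(-12)) - 225) + 3*4 = ((412 - 2*(-1)*(-5)/12) - 225) + 12 = ((412 - 1*⅚) - 225) + 12 = ((412 - ⅚) - 225) + 12 = (2467/6 - 225) + 12 = 1117/6 + 12 = 1189/6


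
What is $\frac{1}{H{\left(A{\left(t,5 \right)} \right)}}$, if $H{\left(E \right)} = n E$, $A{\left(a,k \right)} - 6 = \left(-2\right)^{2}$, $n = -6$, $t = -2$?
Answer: $- \frac{1}{60} \approx -0.016667$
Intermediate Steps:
$A{\left(a,k \right)} = 10$ ($A{\left(a,k \right)} = 6 + \left(-2\right)^{2} = 6 + 4 = 10$)
$H{\left(E \right)} = - 6 E$
$\frac{1}{H{\left(A{\left(t,5 \right)} \right)}} = \frac{1}{\left(-6\right) 10} = \frac{1}{-60} = - \frac{1}{60}$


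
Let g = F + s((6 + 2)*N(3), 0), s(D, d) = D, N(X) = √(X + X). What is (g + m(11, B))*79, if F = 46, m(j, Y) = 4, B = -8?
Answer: 3950 + 632*√6 ≈ 5498.1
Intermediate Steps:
N(X) = √2*√X (N(X) = √(2*X) = √2*√X)
g = 46 + 8*√6 (g = 46 + (6 + 2)*(√2*√3) = 46 + 8*√6 ≈ 65.596)
(g + m(11, B))*79 = ((46 + 8*√6) + 4)*79 = (50 + 8*√6)*79 = 3950 + 632*√6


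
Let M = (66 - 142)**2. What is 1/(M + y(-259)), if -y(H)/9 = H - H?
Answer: 1/5776 ≈ 0.00017313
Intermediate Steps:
y(H) = 0 (y(H) = -9*(H - H) = -9*0 = 0)
M = 5776 (M = (-76)**2 = 5776)
1/(M + y(-259)) = 1/(5776 + 0) = 1/5776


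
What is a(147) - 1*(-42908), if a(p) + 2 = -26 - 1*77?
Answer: 42803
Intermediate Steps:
a(p) = -105 (a(p) = -2 + (-26 - 1*77) = -2 + (-26 - 77) = -2 - 103 = -105)
a(147) - 1*(-42908) = -105 - 1*(-42908) = -105 + 42908 = 42803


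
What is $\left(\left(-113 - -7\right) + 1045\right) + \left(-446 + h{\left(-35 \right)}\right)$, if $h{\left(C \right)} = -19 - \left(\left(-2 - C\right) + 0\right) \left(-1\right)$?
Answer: $507$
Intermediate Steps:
$h{\left(C \right)} = -21 - C$ ($h{\left(C \right)} = -19 - \left(-2 - C\right) \left(-1\right) = -19 - \left(2 + C\right) = -21 - C$)
$\left(\left(-113 - -7\right) + 1045\right) + \left(-446 + h{\left(-35 \right)}\right) = \left(\left(-113 - -7\right) + 1045\right) - 432 = \left(\left(-113 + 7\right) + 1045\right) + \left(-446 + \left(-21 + 35\right)\right) = \left(-106 + 1045\right) + \left(-446 + 14\right) = 939 - 432 = 507$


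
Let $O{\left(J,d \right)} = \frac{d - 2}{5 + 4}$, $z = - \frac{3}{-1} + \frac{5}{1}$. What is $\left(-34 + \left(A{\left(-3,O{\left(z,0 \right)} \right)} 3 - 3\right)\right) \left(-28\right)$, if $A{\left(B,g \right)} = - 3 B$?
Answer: $280$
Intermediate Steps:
$z = 8$ ($z = \left(-3\right) \left(-1\right) + 5 \cdot 1 = 3 + 5 = 8$)
$O{\left(J,d \right)} = - \frac{2}{9} + \frac{d}{9}$ ($O{\left(J,d \right)} = \frac{-2 + d}{9} = \left(-2 + d\right) \frac{1}{9} = - \frac{2}{9} + \frac{d}{9}$)
$\left(-34 + \left(A{\left(-3,O{\left(z,0 \right)} \right)} 3 - 3\right)\right) \left(-28\right) = \left(-34 - \left(3 - \left(-3\right) \left(-3\right) 3\right)\right) \left(-28\right) = \left(-34 + \left(9 \cdot 3 - 3\right)\right) \left(-28\right) = \left(-34 + \left(27 - 3\right)\right) \left(-28\right) = \left(-34 + 24\right) \left(-28\right) = \left(-10\right) \left(-28\right) = 280$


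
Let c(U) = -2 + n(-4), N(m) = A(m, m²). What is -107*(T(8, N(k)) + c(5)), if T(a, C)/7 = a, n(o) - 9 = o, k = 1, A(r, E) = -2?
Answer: -6313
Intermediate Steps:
N(m) = -2
n(o) = 9 + o
T(a, C) = 7*a
c(U) = 3 (c(U) = -2 + (9 - 4) = -2 + 5 = 3)
-107*(T(8, N(k)) + c(5)) = -107*(7*8 + 3) = -107*(56 + 3) = -107*59 = -6313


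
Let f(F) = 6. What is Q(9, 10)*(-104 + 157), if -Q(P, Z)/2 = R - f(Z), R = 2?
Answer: 424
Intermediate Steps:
Q(P, Z) = 8 (Q(P, Z) = -2*(2 - 1*6) = -2*(2 - 6) = -2*(-4) = 8)
Q(9, 10)*(-104 + 157) = 8*(-104 + 157) = 8*53 = 424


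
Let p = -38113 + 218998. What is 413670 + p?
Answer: 594555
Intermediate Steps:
p = 180885
413670 + p = 413670 + 180885 = 594555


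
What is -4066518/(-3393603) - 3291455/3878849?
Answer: 1534505905139/4387757867649 ≈ 0.34972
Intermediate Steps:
-4066518/(-3393603) - 3291455/3878849 = -4066518*(-1/3393603) - 3291455*1/3878849 = 1355506/1131201 - 3291455/3878849 = 1534505905139/4387757867649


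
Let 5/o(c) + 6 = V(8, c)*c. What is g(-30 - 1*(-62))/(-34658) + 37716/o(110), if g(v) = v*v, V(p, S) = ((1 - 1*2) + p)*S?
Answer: 55354352284856/86645 ≈ 6.3886e+8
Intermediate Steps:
V(p, S) = S*(-1 + p) (V(p, S) = ((1 - 2) + p)*S = (-1 + p)*S = S*(-1 + p))
g(v) = v**2
o(c) = 5/(-6 + 7*c**2) (o(c) = 5/(-6 + (c*(-1 + 8))*c) = 5/(-6 + (c*7)*c) = 5/(-6 + (7*c)*c) = 5/(-6 + 7*c**2))
g(-30 - 1*(-62))/(-34658) + 37716/o(110) = (-30 - 1*(-62))**2/(-34658) + 37716/((5/(-6 + 7*110**2))) = (-30 + 62)**2*(-1/34658) + 37716/((5/(-6 + 7*12100))) = 32**2*(-1/34658) + 37716/((5/(-6 + 84700))) = 1024*(-1/34658) + 37716/((5/84694)) = -512/17329 + 37716/((5*(1/84694))) = -512/17329 + 37716/(5/84694) = -512/17329 + 37716*(84694/5) = -512/17329 + 3194318904/5 = 55354352284856/86645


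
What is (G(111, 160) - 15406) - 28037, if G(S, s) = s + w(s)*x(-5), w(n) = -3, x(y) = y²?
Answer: -43358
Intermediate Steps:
G(S, s) = -75 + s (G(S, s) = s - 3*(-5)² = s - 3*25 = s - 75 = -75 + s)
(G(111, 160) - 15406) - 28037 = ((-75 + 160) - 15406) - 28037 = (85 - 15406) - 28037 = -15321 - 28037 = -43358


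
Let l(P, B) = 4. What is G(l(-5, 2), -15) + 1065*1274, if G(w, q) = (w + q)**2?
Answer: 1356931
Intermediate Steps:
G(w, q) = (q + w)**2
G(l(-5, 2), -15) + 1065*1274 = (-15 + 4)**2 + 1065*1274 = (-11)**2 + 1356810 = 121 + 1356810 = 1356931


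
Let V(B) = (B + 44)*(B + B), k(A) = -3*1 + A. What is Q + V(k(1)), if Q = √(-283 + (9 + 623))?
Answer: -168 + √349 ≈ -149.32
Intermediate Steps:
k(A) = -3 + A
V(B) = 2*B*(44 + B) (V(B) = (44 + B)*(2*B) = 2*B*(44 + B))
Q = √349 (Q = √(-283 + 632) = √349 ≈ 18.682)
Q + V(k(1)) = √349 + 2*(-3 + 1)*(44 + (-3 + 1)) = √349 + 2*(-2)*(44 - 2) = √349 + 2*(-2)*42 = √349 - 168 = -168 + √349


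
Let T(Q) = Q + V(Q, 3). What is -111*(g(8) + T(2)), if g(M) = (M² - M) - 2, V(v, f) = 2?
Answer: -6438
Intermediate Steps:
T(Q) = 2 + Q (T(Q) = Q + 2 = 2 + Q)
g(M) = -2 + M² - M
-111*(g(8) + T(2)) = -111*((-2 + 8² - 1*8) + (2 + 2)) = -111*((-2 + 64 - 8) + 4) = -111*(54 + 4) = -111*58 = -6438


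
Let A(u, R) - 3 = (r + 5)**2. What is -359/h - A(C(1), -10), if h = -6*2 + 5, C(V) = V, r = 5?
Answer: -362/7 ≈ -51.714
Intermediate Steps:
A(u, R) = 103 (A(u, R) = 3 + (5 + 5)**2 = 3 + 10**2 = 3 + 100 = 103)
h = -7 (h = -12 + 5 = -7)
-359/h - A(C(1), -10) = -359/(-7) - 1*103 = -359*(-1/7) - 103 = 359/7 - 103 = -362/7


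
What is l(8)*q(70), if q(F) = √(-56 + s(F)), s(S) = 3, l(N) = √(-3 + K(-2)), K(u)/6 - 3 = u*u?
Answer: I*√2067 ≈ 45.464*I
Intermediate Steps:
K(u) = 18 + 6*u² (K(u) = 18 + 6*(u*u) = 18 + 6*u²)
l(N) = √39 (l(N) = √(-3 + (18 + 6*(-2)²)) = √(-3 + (18 + 6*4)) = √(-3 + (18 + 24)) = √(-3 + 42) = √39)
q(F) = I*√53 (q(F) = √(-56 + 3) = √(-53) = I*√53)
l(8)*q(70) = √39*(I*√53) = I*√2067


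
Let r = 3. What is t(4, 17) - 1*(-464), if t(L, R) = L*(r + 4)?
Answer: 492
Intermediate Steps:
t(L, R) = 7*L (t(L, R) = L*(3 + 4) = L*7 = 7*L)
t(4, 17) - 1*(-464) = 7*4 - 1*(-464) = 28 + 464 = 492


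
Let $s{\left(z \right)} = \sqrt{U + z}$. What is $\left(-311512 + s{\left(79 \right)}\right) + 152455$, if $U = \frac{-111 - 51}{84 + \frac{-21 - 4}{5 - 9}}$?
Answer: $-159057 + \frac{\sqrt{27871}}{19} \approx -1.5905 \cdot 10^{5}$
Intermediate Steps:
$U = - \frac{648}{361}$ ($U = - \frac{162}{84 - \frac{25}{-4}} = - \frac{162}{84 - - \frac{25}{4}} = - \frac{162}{84 + \frac{25}{4}} = - \frac{162}{\frac{361}{4}} = \left(-162\right) \frac{4}{361} = - \frac{648}{361} \approx -1.795$)
$s{\left(z \right)} = \sqrt{- \frac{648}{361} + z}$
$\left(-311512 + s{\left(79 \right)}\right) + 152455 = \left(-311512 + \frac{\sqrt{-648 + 361 \cdot 79}}{19}\right) + 152455 = \left(-311512 + \frac{\sqrt{-648 + 28519}}{19}\right) + 152455 = \left(-311512 + \frac{\sqrt{27871}}{19}\right) + 152455 = -159057 + \frac{\sqrt{27871}}{19}$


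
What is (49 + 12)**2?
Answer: 3721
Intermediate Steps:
(49 + 12)**2 = 61**2 = 3721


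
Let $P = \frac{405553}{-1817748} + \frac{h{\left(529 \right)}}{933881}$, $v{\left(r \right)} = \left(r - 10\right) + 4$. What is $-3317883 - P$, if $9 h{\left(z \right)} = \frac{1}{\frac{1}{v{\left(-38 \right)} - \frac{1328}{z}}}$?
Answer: $- \frac{2979489952511593408531}{898009409273652} \approx -3.3179 \cdot 10^{6}$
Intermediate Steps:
$v{\left(r \right)} = -6 + r$ ($v{\left(r \right)} = \left(-10 + r\right) + 4 = -6 + r$)
$h{\left(z \right)} = - \frac{44}{9} - \frac{1328}{9 z}$ ($h{\left(z \right)} = \frac{1}{9 \frac{1}{\left(-6 - 38\right) - \frac{1328}{z}}} = \frac{1}{9 \frac{1}{-44 - \frac{1328}{z}}} = \frac{-44 - \frac{1328}{z}}{9} = - \frac{44}{9} - \frac{1328}{9 z}$)
$P = - \frac{200357498910185}{898009409273652}$ ($P = \frac{405553}{-1817748} + \frac{\frac{4}{9} \cdot \frac{1}{529} \left(-332 - 5819\right)}{933881} = 405553 \left(- \frac{1}{1817748}\right) + \frac{4}{9} \cdot \frac{1}{529} \left(-332 - 5819\right) \frac{1}{933881} = - \frac{405553}{1817748} + \frac{4}{9} \cdot \frac{1}{529} \left(-6151\right) \frac{1}{933881} = - \frac{405553}{1817748} - \frac{24604}{4446207441} = - \frac{200357498910185}{898009409273652} \approx -0.22311$)
$-3317883 - P = -3317883 - - \frac{200357498910185}{898009409273652} = -3317883 + \frac{200357498910185}{898009409273652} = - \frac{2979489952511593408531}{898009409273652}$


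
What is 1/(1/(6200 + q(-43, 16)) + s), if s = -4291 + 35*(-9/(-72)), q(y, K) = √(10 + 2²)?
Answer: -5272889561192/22602899364778289 + 32*√14/22602899364778289 ≈ -0.00023328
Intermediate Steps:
q(y, K) = √14 (q(y, K) = √(10 + 4) = √14)
s = -34293/8 (s = -4291 + 35*(-9*(-1/72)) = -4291 + 35*(⅛) = -4291 + 35/8 = -34293/8 ≈ -4286.6)
1/(1/(6200 + q(-43, 16)) + s) = 1/(1/(6200 + √14) - 34293/8) = 1/(-34293/8 + 1/(6200 + √14))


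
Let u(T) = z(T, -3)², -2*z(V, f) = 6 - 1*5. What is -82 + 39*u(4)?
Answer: -289/4 ≈ -72.250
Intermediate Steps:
z(V, f) = -½ (z(V, f) = -(6 - 1*5)/2 = -(6 - 5)/2 = -½*1 = -½)
u(T) = ¼ (u(T) = (-½)² = ¼)
-82 + 39*u(4) = -82 + 39*(¼) = -82 + 39/4 = -289/4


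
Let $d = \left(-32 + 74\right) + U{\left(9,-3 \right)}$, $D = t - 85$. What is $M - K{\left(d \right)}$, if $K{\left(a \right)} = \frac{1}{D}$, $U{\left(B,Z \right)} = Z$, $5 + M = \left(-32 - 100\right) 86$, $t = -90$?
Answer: $- \frac{1987474}{175} \approx -11357.0$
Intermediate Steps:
$M = -11357$ ($M = -5 + \left(-32 - 100\right) 86 = -5 - 11352 = -11357$)
$D = -175$ ($D = -90 - 85 = -175$)
$d = 39$ ($d = \left(-32 + 74\right) - 3 = 42 - 3 = 39$)
$K{\left(a \right)} = - \frac{1}{175}$ ($K{\left(a \right)} = \frac{1}{-175} = - \frac{1}{175}$)
$M - K{\left(d \right)} = -11357 - - \frac{1}{175} = -11357 + \frac{1}{175} = - \frac{1987474}{175}$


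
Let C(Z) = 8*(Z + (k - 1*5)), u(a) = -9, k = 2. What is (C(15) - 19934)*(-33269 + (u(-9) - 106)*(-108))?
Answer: 413602462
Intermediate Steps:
C(Z) = -24 + 8*Z (C(Z) = 8*(Z + (2 - 1*5)) = 8*(Z + (2 - 5)) = 8*(Z - 3) = 8*(-3 + Z) = -24 + 8*Z)
(C(15) - 19934)*(-33269 + (u(-9) - 106)*(-108)) = ((-24 + 8*15) - 19934)*(-33269 + (-9 - 106)*(-108)) = ((-24 + 120) - 19934)*(-33269 - 115*(-108)) = (96 - 19934)*(-33269 + 12420) = -19838*(-20849) = 413602462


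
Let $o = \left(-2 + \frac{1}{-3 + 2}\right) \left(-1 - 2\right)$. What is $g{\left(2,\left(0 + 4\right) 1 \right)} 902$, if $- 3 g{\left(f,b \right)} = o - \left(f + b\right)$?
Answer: $-902$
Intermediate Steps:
$o = 9$ ($o = \left(-2 + \frac{1}{-1}\right) \left(-3\right) = \left(-2 - 1\right) \left(-3\right) = \left(-3\right) \left(-3\right) = 9$)
$g{\left(f,b \right)} = -3 + \frac{b}{3} + \frac{f}{3}$ ($g{\left(f,b \right)} = - \frac{9 - \left(f + b\right)}{3} = - \frac{9 - \left(b + f\right)}{3} = - \frac{9 - b - f}{3} = -3 + \frac{b}{3} + \frac{f}{3}$)
$g{\left(2,\left(0 + 4\right) 1 \right)} 902 = \left(-3 + \frac{\left(0 + 4\right) 1}{3} + \frac{1}{3} \cdot 2\right) 902 = \left(-3 + \frac{4 \cdot 1}{3} + \frac{2}{3}\right) 902 = \left(-3 + \frac{1}{3} \cdot 4 + \frac{2}{3}\right) 902 = \left(-3 + \frac{4}{3} + \frac{2}{3}\right) 902 = \left(-1\right) 902 = -902$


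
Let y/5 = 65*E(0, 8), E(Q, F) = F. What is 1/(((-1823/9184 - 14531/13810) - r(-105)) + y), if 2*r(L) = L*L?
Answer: -63415520/184777016167 ≈ -0.00034320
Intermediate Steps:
r(L) = L**2/2 (r(L) = (L*L)/2 = L**2/2)
y = 2600 (y = 5*(65*8) = 5*520 = 2600)
1/(((-1823/9184 - 14531/13810) - r(-105)) + y) = 1/(((-1823/9184 - 14531/13810) - (-105)**2/2) + 2600) = 1/(((-1823*1/9184 - 14531*1/13810) - 11025/2) + 2600) = 1/(((-1823/9184 - 14531/13810) - 1*11025/2) + 2600) = 1/((-79314167/63415520 - 11025/2) + 2600) = 1/(-349657368167/63415520 + 2600) = 1/(-184777016167/63415520) = -63415520/184777016167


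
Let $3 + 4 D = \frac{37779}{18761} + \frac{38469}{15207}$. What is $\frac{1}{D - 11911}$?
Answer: $- \frac{1480148}{17629471717} \approx -8.3959 \cdot 10^{-5}$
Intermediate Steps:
$D = \frac{571111}{1480148}$ ($D = - \frac{3}{4} + \frac{\frac{37779}{18761} + \frac{38469}{15207}}{4} = - \frac{3}{4} + \frac{37779 \cdot \frac{1}{18761} + 38469 \cdot \frac{1}{15207}}{4} = - \frac{3}{4} + \frac{\frac{147}{73} + \frac{12823}{5069}}{4} = - \frac{3}{4} + \frac{1}{4} \cdot \frac{1681222}{370037} = - \frac{3}{4} + \frac{840611}{740074} = \frac{571111}{1480148} \approx 0.38585$)
$\frac{1}{D - 11911} = \frac{1}{\frac{571111}{1480148} - 11911} = \frac{1}{- \frac{17629471717}{1480148}} = - \frac{1480148}{17629471717}$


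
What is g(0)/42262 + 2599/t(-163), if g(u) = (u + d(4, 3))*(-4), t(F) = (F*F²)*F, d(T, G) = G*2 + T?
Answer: -14063315751/14916621421691 ≈ -0.00094279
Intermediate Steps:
d(T, G) = T + 2*G (d(T, G) = 2*G + T = T + 2*G)
t(F) = F⁴ (t(F) = F³*F = F⁴)
g(u) = -40 - 4*u (g(u) = (u + (4 + 2*3))*(-4) = (u + (4 + 6))*(-4) = (u + 10)*(-4) = (10 + u)*(-4) = -40 - 4*u)
g(0)/42262 + 2599/t(-163) = (-40 - 4*0)/42262 + 2599/((-163)⁴) = (-40 + 0)*(1/42262) + 2599/705911761 = -40*1/42262 + 2599*(1/705911761) = -20/21131 + 2599/705911761 = -14063315751/14916621421691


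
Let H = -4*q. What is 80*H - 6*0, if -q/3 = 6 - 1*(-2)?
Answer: 7680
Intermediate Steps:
q = -24 (q = -3*(6 - 1*(-2)) = -3*(6 + 2) = -3*8 = -24)
H = 96 (H = -4*(-24) = 96)
80*H - 6*0 = 80*96 - 6*0 = 7680 + 0 = 7680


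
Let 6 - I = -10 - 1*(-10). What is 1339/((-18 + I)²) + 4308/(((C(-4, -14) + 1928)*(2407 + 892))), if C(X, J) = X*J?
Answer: 34236971/3681684 ≈ 9.2993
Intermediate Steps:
C(X, J) = J*X
I = 6 (I = 6 - (-10 - 1*(-10)) = 6 - (-10 + 10) = 6 - 1*0 = 6 + 0 = 6)
1339/((-18 + I)²) + 4308/(((C(-4, -14) + 1928)*(2407 + 892))) = 1339/((-18 + 6)²) + 4308/(((-14*(-4) + 1928)*(2407 + 892))) = 1339/((-12)²) + 4308/(((56 + 1928)*3299)) = 1339/144 + 4308/((1984*3299)) = 1339*(1/144) + 4308/6545216 = 1339/144 + 4308*(1/6545216) = 1339/144 + 1077/1636304 = 34236971/3681684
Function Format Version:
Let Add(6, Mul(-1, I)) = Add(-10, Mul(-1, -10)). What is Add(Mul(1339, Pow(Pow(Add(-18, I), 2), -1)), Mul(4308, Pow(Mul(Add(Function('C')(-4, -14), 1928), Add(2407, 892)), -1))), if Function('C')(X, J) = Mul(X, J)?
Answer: Rational(34236971, 3681684) ≈ 9.2993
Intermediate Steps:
Function('C')(X, J) = Mul(J, X)
I = 6 (I = Add(6, Mul(-1, Add(-10, Mul(-1, -10)))) = Add(6, Mul(-1, Add(-10, 10))) = Add(6, Mul(-1, 0)) = Add(6, 0) = 6)
Add(Mul(1339, Pow(Pow(Add(-18, I), 2), -1)), Mul(4308, Pow(Mul(Add(Function('C')(-4, -14), 1928), Add(2407, 892)), -1))) = Add(Mul(1339, Pow(Pow(Add(-18, 6), 2), -1)), Mul(4308, Pow(Mul(Add(Mul(-14, -4), 1928), Add(2407, 892)), -1))) = Add(Mul(1339, Pow(Pow(-12, 2), -1)), Mul(4308, Pow(Mul(Add(56, 1928), 3299), -1))) = Add(Mul(1339, Pow(144, -1)), Mul(4308, Pow(Mul(1984, 3299), -1))) = Add(Mul(1339, Rational(1, 144)), Mul(4308, Pow(6545216, -1))) = Add(Rational(1339, 144), Mul(4308, Rational(1, 6545216))) = Add(Rational(1339, 144), Rational(1077, 1636304)) = Rational(34236971, 3681684)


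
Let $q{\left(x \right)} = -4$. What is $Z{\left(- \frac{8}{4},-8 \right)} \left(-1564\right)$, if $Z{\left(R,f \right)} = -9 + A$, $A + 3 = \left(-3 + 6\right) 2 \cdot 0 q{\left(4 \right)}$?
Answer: $18768$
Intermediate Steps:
$A = -3$ ($A = -3 + \left(-3 + 6\right) 2 \cdot 0 \left(-4\right) = -3 + 3 \cdot 2 \cdot 0 \left(-4\right) = -3 + 6 \cdot 0 \left(-4\right) = -3 + 0 \left(-4\right) = -3 + 0 = -3$)
$Z{\left(R,f \right)} = -12$ ($Z{\left(R,f \right)} = -9 - 3 = -12$)
$Z{\left(- \frac{8}{4},-8 \right)} \left(-1564\right) = \left(-12\right) \left(-1564\right) = 18768$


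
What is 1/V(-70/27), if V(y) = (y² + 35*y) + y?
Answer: -729/63140 ≈ -0.011546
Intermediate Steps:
V(y) = y² + 36*y
1/V(-70/27) = 1/((-70/27)*(36 - 70/27)) = 1/((-70*1/27)*(36 - 70*1/27)) = 1/(-70*(36 - 70/27)/27) = 1/(-70/27*902/27) = 1/(-63140/729) = -729/63140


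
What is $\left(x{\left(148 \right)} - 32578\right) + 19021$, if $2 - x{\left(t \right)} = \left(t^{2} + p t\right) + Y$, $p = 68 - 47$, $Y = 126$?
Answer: $-38693$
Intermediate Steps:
$p = 21$
$x{\left(t \right)} = -124 - t^{2} - 21 t$ ($x{\left(t \right)} = 2 - \left(\left(t^{2} + 21 t\right) + 126\right) = 2 - \left(126 + t^{2} + 21 t\right) = -124 - t^{2} - 21 t$)
$\left(x{\left(148 \right)} - 32578\right) + 19021 = \left(\left(-124 - 148^{2} - 3108\right) - 32578\right) + 19021 = \left(\left(-124 - 21904 - 3108\right) - 32578\right) + 19021 = \left(-25136 - 32578\right) + 19021 = -57714 + 19021 = -38693$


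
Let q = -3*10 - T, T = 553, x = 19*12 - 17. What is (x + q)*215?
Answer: -79980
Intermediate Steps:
x = 211 (x = 228 - 17 = 211)
q = -583 (q = -3*10 - 1*553 = -30 - 553 = -583)
(x + q)*215 = (211 - 583)*215 = -372*215 = -79980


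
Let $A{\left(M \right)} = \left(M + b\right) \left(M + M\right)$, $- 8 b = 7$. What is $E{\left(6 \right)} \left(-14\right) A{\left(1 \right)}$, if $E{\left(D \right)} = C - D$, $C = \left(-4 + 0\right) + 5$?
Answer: $\frac{35}{2} \approx 17.5$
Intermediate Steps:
$b = - \frac{7}{8}$ ($b = \left(- \frac{1}{8}\right) 7 = - \frac{7}{8} \approx -0.875$)
$C = 1$ ($C = -4 + 5 = 1$)
$A{\left(M \right)} = 2 M \left(- \frac{7}{8} + M\right)$ ($A{\left(M \right)} = \left(M - \frac{7}{8}\right) \left(M + M\right) = \left(- \frac{7}{8} + M\right) 2 M = 2 M \left(- \frac{7}{8} + M\right)$)
$E{\left(D \right)} = 1 - D$
$E{\left(6 \right)} \left(-14\right) A{\left(1 \right)} = \left(1 - 6\right) \left(-14\right) \frac{1}{4} \cdot 1 \left(-7 + 8 \cdot 1\right) = \left(1 - 6\right) \left(-14\right) \frac{1}{4} \cdot 1 \left(-7 + 8\right) = \left(-5\right) \left(-14\right) \frac{1}{4} \cdot 1 \cdot 1 = 70 \cdot \frac{1}{4} = \frac{35}{2}$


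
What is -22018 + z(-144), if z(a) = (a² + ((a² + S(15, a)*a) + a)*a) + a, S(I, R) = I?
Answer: -2655634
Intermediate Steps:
z(a) = a + a² + a*(a² + 16*a) (z(a) = (a² + ((a² + 15*a) + a)*a) + a = (a² + (a² + 16*a)*a) + a = (a² + a*(a² + 16*a)) + a = a + a² + a*(a² + 16*a))
-22018 + z(-144) = -22018 - 144*(1 + (-144)² + 17*(-144)) = -22018 - 144*(1 + 20736 - 2448) = -22018 - 144*18289 = -22018 - 2633616 = -2655634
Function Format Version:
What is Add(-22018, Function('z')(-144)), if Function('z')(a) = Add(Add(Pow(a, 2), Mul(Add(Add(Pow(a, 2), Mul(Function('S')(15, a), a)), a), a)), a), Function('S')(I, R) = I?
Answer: -2655634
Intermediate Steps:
Function('z')(a) = Add(a, Pow(a, 2), Mul(a, Add(Pow(a, 2), Mul(16, a)))) (Function('z')(a) = Add(Add(Pow(a, 2), Mul(Add(Add(Pow(a, 2), Mul(15, a)), a), a)), a) = Add(Add(Pow(a, 2), Mul(Add(Pow(a, 2), Mul(16, a)), a)), a) = Add(Add(Pow(a, 2), Mul(a, Add(Pow(a, 2), Mul(16, a)))), a) = Add(a, Pow(a, 2), Mul(a, Add(Pow(a, 2), Mul(16, a)))))
Add(-22018, Function('z')(-144)) = Add(-22018, Mul(-144, Add(1, Pow(-144, 2), Mul(17, -144)))) = Add(-22018, Mul(-144, Add(1, 20736, -2448))) = Add(-22018, Mul(-144, 18289)) = Add(-22018, -2633616) = -2655634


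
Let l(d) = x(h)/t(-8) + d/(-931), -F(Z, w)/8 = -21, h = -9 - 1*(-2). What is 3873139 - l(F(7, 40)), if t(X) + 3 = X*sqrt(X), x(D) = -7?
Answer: 268381430438/69293 + 112*I*sqrt(2)/521 ≈ 3.8731e+6 + 0.30402*I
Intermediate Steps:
h = -7 (h = -9 + 2 = -7)
t(X) = -3 + X**(3/2) (t(X) = -3 + X*sqrt(X) = -3 + X**(3/2))
F(Z, w) = 168 (F(Z, w) = -8*(-21) = 168)
l(d) = -7/(-3 - 16*I*sqrt(2)) - d/931 (l(d) = -7/(-3 + (-8)**(3/2)) + d/(-931) = -7/(-3 - 16*I*sqrt(2)) + d*(-1/931) = -7/(-3 - 16*I*sqrt(2)) - d/931)
3873139 - l(F(7, 40)) = 3873139 - (21/521 - 1/931*168 - 112*I*sqrt(2)/521) = 3873139 - (21/521 - 24/133 - 112*I*sqrt(2)/521) = 3873139 - (-9711/69293 - 112*I*sqrt(2)/521) = 3873139 + (9711/69293 + 112*I*sqrt(2)/521) = 268381430438/69293 + 112*I*sqrt(2)/521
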